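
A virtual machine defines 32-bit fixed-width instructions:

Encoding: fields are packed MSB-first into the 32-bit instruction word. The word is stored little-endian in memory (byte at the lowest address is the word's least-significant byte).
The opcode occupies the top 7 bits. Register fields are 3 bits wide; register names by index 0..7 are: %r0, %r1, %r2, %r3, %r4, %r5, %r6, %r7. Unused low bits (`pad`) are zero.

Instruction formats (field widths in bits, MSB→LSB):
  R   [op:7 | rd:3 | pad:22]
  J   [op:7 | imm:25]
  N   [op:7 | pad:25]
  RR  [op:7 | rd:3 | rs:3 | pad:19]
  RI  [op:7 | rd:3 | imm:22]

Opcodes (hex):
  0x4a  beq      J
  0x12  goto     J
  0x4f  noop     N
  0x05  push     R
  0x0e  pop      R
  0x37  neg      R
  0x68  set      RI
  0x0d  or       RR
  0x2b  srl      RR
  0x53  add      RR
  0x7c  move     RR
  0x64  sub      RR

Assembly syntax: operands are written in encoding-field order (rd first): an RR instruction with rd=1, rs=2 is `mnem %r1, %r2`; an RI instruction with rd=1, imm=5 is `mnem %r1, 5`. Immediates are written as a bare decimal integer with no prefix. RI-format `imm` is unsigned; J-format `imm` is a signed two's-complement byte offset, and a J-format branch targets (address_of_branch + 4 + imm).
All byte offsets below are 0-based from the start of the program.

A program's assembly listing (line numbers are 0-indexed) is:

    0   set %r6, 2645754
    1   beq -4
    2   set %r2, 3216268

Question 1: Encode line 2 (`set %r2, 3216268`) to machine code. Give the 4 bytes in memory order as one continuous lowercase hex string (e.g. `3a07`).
8c13b1d0

L2: set op=0x68:7|rd=2:3|imm=3216268:22 ⇒ 0xd0b1138c ⇒ little 8c 13 b1 d0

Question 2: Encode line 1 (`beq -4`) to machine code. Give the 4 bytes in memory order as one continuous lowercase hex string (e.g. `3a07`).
line 1 (beq): pack op=0x4a:7|imm=-4:25 = 0x95fffffc; little→ fc ff ff 95

fcffff95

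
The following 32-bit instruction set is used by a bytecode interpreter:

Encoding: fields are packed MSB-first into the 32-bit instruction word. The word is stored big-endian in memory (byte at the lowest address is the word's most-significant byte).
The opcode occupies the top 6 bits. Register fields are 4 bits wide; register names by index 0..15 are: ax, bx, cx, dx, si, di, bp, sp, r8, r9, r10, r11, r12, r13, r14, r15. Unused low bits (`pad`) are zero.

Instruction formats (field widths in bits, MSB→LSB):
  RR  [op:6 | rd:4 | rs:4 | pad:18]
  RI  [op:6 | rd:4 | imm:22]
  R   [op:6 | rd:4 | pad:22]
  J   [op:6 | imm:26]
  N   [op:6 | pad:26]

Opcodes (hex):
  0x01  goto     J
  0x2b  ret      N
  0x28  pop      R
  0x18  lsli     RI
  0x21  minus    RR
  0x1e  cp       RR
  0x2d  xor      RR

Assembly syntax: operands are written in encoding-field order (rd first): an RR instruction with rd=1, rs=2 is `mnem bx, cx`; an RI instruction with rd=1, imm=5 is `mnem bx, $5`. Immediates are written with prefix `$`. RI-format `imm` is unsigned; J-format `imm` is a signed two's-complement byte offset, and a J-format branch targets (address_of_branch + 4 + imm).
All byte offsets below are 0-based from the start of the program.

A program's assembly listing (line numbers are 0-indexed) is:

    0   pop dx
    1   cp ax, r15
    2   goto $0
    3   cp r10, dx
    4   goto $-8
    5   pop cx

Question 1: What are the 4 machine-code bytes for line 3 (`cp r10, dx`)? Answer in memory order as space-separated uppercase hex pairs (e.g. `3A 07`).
7A 8C 00 00

3. cp fields op=0x1e:6|rd=10:4|rs=3:4|pad=0:18 → word 7a8c0000h → 7a 8c 00 00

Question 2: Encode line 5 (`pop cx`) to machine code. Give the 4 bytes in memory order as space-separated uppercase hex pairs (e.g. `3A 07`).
line 5 (pop): pack op=0x28:6|rd=2:4|pad=0:22 = 0xa0800000; big→ a0 80 00 00

A0 80 00 00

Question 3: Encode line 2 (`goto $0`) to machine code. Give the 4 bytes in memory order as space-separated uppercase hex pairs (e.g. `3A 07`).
04 00 00 00

line 2 (goto): pack op=0x1:6|imm=0:26 = 0x04000000; big→ 04 00 00 00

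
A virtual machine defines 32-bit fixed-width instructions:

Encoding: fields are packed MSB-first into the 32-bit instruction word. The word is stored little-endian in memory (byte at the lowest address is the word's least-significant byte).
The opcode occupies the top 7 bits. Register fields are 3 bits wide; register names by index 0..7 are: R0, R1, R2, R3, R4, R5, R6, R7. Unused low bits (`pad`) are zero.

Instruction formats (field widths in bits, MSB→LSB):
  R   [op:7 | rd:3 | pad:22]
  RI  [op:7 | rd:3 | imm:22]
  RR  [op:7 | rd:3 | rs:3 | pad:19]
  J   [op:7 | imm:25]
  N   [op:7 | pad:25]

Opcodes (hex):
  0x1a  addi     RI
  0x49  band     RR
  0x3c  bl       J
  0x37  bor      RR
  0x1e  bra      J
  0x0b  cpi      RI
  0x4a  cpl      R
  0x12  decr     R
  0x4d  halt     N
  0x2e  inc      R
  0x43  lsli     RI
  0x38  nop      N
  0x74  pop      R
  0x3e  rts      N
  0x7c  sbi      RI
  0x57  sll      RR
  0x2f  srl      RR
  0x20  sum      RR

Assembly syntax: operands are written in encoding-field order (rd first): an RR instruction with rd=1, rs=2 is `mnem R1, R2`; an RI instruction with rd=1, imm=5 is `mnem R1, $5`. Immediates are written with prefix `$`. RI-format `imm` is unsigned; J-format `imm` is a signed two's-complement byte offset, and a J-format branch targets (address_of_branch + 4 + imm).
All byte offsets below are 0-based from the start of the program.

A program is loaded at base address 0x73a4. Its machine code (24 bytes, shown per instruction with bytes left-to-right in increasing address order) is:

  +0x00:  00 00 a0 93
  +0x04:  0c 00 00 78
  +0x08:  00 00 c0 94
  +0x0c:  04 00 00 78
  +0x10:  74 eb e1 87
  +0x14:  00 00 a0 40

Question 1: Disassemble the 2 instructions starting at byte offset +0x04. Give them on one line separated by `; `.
@+04  little-endian(0c 00 00 78) = 0x7800000c
  opcode bits[31:25]=0x3c: bl/J
  imm: (w>>0)&0x1ffffff=0xc → $12
@+08  little-endian(00 00 c0 94) = 0x94c00000
  opcode bits[31:25]=0x4a: cpl/R
  rd: (w>>22)&0x7=0x3 → R3

bl $12; cpl R3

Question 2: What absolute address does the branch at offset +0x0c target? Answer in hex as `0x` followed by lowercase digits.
off 0x0c: read 04 00 00 78 as little → 0x78000004
  top 7b → 0x3c → bl [J]
  imm@[24:0]=0x4 ⇒ $4
  target = base 0x73a4 + off 0x0c + 4 + imm 4 = 0x73b8

0x73b8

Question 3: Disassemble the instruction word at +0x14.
[14] 00 00 a0 40 → 0x40a00000
  op=0x40a00000>>25=0x20 ⇒ sum (RR)
  rd@[24:22]=0x2 ⇒ R2
  rs@[21:19]=0x4 ⇒ R4

sum R2, R4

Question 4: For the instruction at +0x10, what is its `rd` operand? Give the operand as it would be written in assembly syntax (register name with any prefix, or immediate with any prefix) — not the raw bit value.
off 0x10: read 74 eb e1 87 as little → 0x87e1eb74
  opcode bits[31:25]=0x43: lsli/RI
  [24:22] rd=7 = R7
  [21:0] imm=2222964 = $2222964

R7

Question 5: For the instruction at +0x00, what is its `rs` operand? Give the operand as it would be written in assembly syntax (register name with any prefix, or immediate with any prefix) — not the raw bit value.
@+00  little-endian(00 00 a0 93) = 0x93a00000
  top 7b → 0x49 → band [RR]
  rd@[24:22]=0x6 ⇒ R6
  rs@[21:19]=0x4 ⇒ R4

R4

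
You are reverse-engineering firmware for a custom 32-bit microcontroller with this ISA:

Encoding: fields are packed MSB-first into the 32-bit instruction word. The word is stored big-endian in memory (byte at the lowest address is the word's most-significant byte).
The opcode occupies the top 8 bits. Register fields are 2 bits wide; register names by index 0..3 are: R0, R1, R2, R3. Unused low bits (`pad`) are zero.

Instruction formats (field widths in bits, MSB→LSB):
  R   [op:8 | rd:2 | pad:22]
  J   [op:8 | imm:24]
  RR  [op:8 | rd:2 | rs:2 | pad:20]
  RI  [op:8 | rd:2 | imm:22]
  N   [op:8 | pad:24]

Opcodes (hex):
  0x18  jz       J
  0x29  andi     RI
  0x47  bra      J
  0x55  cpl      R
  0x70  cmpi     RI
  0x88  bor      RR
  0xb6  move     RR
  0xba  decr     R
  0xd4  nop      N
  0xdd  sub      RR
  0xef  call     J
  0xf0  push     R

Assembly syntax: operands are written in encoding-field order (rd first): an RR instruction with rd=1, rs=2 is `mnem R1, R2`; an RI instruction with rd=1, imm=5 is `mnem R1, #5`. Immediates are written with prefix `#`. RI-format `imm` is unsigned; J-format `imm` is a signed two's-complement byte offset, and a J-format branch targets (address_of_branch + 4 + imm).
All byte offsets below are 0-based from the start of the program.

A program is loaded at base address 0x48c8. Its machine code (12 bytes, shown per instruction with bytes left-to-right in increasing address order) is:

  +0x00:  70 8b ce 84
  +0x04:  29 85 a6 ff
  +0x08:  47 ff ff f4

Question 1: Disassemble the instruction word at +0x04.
+0x04: 29 85 a6 ff ⇒ word 0x2985a6ff (big)
  top 8b → 0x29 → andi [RI]
  [23:22] rd=2 = R2
  [21:0] imm=370431 = #370431

andi R2, #370431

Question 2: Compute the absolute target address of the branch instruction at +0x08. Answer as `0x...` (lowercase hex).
0x48c8

off 0x08: read 47 ff ff f4 as big → 0x47fffff4
  op=0x47fffff4>>24=0x47 ⇒ bra (J)
  [23:0] imm=16777204 (s24→-12) = #-12
  target = base 0x48c8 + off 0x08 + 4 + imm -12 = 0x48c8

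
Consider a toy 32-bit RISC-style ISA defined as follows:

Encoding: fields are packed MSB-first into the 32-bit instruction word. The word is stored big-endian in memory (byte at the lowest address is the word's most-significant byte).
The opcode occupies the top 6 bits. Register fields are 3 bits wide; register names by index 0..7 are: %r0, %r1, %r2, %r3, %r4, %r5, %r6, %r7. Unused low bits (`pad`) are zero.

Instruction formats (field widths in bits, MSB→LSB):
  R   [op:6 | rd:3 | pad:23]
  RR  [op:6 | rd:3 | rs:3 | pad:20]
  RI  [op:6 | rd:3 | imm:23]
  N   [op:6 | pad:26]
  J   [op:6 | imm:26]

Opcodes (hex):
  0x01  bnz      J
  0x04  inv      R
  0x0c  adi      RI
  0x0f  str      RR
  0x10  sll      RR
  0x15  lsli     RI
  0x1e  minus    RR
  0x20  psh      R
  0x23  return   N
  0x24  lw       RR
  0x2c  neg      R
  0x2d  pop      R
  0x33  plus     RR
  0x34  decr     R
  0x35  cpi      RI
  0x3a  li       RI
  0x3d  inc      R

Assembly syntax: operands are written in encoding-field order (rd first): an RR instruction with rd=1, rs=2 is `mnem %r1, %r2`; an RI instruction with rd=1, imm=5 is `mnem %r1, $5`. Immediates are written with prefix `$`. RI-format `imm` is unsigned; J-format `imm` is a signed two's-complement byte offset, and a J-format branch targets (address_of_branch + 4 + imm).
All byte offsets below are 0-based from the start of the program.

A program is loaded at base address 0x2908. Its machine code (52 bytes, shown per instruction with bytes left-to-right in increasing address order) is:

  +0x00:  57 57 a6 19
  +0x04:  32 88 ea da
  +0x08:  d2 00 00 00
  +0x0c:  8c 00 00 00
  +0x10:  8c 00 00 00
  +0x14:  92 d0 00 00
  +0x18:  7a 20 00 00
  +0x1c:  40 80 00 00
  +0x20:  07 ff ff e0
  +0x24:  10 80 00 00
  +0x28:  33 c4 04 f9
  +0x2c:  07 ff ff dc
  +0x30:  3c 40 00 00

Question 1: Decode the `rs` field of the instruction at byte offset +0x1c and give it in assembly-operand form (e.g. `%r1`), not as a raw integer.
[1c] 40 80 00 00 → 0x40800000
  opcode bits[31:26]=0x10: sll/RR
  [25:23] rd=1 = %r1
  [22:20] rs=0 = %r0

%r0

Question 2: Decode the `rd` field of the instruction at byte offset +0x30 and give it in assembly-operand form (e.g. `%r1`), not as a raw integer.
@+30  big-endian(3c 40 00 00) = 0x3c400000
  op=0x3c400000>>26=0xf ⇒ str (RR)
  [25:23] rd=0 = %r0
  [22:20] rs=4 = %r4

%r0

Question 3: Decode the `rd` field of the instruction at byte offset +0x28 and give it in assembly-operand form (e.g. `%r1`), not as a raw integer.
%r7

@+28  big-endian(33 c4 04 f9) = 0x33c404f9
  opcode bits[31:26]=0xc: adi/RI
  rd@[25:23]=0x7 ⇒ %r7
  imm@[22:0]=0x4404f9 ⇒ $4457721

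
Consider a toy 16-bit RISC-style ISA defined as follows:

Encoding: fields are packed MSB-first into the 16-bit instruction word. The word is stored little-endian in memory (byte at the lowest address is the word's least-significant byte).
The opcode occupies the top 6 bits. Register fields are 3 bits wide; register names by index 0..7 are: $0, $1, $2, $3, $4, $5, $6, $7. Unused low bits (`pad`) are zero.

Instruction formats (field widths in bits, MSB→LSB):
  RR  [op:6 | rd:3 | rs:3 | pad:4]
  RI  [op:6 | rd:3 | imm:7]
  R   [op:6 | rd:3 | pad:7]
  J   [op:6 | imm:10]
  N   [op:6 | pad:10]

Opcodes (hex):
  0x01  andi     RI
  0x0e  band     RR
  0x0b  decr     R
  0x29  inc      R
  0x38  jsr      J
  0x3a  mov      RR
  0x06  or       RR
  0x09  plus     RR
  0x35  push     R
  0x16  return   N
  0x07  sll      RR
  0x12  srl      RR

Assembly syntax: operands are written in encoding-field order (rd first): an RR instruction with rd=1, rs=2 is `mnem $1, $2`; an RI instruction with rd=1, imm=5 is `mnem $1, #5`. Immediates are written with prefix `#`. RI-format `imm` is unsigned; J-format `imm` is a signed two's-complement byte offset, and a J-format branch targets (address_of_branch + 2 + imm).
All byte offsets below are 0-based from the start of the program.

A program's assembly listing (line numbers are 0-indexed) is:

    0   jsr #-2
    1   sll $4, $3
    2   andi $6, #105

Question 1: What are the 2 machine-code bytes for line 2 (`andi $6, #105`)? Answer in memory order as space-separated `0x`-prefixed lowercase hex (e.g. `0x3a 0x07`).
line 2 (andi): pack op=0x1:6|rd=6:3|imm=105:7 = 0x0769; little→ 69 07

0x69 0x07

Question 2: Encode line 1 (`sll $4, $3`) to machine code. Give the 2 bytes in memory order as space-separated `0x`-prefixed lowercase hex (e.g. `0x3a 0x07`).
0x30 0x1e

1. sll fields op=0x7:6|rd=4:3|rs=3:3|pad=0:4 → word 1e30h → 30 1e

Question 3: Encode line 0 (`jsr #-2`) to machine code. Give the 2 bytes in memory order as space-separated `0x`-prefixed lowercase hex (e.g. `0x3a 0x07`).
0xfe 0xe3

0. jsr fields op=0x38:6|imm=-2:10 → word e3feh → fe e3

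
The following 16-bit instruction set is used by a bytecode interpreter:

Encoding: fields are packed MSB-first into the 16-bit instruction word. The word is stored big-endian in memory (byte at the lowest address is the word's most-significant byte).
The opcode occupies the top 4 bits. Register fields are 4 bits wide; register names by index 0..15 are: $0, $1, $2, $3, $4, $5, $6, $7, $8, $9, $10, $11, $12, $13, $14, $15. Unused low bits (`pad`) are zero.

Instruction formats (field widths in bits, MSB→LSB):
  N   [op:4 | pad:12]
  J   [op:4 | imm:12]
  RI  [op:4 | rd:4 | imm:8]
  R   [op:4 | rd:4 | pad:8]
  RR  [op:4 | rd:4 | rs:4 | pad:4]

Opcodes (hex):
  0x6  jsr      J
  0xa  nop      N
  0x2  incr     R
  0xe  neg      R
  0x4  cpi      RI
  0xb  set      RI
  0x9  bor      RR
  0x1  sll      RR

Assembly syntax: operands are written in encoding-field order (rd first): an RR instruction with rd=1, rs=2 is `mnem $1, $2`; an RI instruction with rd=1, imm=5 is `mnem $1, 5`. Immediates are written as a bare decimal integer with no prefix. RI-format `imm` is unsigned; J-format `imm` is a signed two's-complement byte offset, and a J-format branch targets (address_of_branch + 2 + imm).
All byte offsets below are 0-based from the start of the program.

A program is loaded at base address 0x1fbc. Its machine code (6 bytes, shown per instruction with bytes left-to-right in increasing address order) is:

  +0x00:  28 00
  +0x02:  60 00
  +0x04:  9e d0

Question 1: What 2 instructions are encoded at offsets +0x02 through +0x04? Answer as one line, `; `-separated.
[02] 60 00 → 0x6000
  top 4b → 0x6 → jsr [J]
  [11:0] imm=0 = 0
[04] 9e d0 → 0x9ed0
  top 4b → 0x9 → bor [RR]
  [11:8] rd=14 = $14
  [7:4] rs=13 = $13

jsr 0; bor $14, $13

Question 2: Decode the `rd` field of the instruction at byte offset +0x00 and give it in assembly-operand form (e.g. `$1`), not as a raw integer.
[00] 28 00 → 0x2800
  opcode bits[15:12]=0x2: incr/R
  [11:8] rd=8 = $8

$8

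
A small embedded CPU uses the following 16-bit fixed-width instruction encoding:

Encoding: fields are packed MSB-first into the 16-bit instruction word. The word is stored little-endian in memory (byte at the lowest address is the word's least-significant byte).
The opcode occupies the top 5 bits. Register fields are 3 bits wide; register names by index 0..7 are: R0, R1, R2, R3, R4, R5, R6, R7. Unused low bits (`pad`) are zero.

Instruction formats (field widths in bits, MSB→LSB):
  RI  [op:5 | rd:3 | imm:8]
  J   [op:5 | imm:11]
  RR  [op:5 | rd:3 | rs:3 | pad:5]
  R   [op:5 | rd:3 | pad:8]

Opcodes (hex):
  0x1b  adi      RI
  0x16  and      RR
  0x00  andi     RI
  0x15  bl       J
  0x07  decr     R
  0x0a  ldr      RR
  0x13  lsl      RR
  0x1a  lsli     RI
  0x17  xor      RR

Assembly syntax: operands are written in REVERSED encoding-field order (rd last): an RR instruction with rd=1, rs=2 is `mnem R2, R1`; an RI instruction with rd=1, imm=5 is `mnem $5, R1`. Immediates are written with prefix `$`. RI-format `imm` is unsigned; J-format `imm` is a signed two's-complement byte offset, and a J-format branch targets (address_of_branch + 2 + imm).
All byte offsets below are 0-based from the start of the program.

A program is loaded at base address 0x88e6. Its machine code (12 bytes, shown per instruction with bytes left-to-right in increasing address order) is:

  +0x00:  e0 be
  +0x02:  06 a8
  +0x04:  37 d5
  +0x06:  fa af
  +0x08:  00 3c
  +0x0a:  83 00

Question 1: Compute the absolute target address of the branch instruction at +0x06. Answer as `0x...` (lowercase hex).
0x88e8

+0x06: fa af ⇒ word 0xaffa (little)
  opcode bits[15:11]=0x15: bl/J
  imm: (w>>0)&0x7ff=0x7fa (s11→-6) → $-6
  target = base 0x88e6 + off 0x06 + 2 + imm -6 = 0x88e8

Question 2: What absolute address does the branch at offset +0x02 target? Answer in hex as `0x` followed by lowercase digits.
0x88f0

+0x02: 06 a8 ⇒ word 0xa806 (little)
  top 5b → 0x15 → bl [J]
  [10:0] imm=6 = $6
  target = base 0x88e6 + off 0x02 + 2 + imm 6 = 0x88f0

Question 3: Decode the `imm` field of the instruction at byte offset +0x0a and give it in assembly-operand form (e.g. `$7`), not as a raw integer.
[0a] 83 00 → 0x0083
  op=0x0083>>11=0x0 ⇒ andi (RI)
  rd@[10:8]=0x0 ⇒ R0
  imm@[7:0]=0x83 ⇒ $131

$131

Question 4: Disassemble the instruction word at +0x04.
lsli $55, R5

@+04  little-endian(37 d5) = 0xd537
  opcode bits[15:11]=0x1a: lsli/RI
  rd@[10:8]=0x5 ⇒ R5
  imm@[7:0]=0x37 ⇒ $55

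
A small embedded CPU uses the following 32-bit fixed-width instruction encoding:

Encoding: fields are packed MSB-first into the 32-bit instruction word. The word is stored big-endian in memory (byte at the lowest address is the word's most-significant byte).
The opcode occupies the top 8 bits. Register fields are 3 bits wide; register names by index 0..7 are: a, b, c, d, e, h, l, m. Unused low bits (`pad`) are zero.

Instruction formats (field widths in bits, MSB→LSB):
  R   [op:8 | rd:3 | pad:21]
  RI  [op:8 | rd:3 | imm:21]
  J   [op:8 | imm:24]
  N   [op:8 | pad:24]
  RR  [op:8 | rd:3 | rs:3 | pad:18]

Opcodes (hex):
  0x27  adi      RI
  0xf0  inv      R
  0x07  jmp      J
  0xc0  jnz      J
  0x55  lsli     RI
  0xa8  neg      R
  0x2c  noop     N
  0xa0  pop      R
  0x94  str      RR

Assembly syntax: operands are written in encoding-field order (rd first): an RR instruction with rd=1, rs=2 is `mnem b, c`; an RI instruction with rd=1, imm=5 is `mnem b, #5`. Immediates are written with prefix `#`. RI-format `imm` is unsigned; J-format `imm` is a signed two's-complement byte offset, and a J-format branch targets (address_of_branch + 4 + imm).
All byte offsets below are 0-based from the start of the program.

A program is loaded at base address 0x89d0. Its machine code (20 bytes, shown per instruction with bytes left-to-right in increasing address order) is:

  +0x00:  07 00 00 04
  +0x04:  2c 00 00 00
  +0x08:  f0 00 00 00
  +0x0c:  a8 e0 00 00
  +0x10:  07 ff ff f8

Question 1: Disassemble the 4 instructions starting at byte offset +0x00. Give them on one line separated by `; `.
off 0x00: read 07 00 00 04 as big → 0x07000004
  opcode bits[31:24]=0x7: jmp/J
  imm: (w>>0)&0xffffff=0x4 → #4
off 0x04: read 2c 00 00 00 as big → 0x2c000000
  opcode bits[31:24]=0x2c: noop/N
off 0x08: read f0 00 00 00 as big → 0xf0000000
  opcode bits[31:24]=0xf0: inv/R
  rd: (w>>21)&0x7=0x0 → a
off 0x0c: read a8 e0 00 00 as big → 0xa8e00000
  opcode bits[31:24]=0xa8: neg/R
  rd: (w>>21)&0x7=0x7 → m

jmp #4; noop; inv a; neg m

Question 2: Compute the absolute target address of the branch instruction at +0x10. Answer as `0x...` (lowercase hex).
[10] 07 ff ff f8 → 0x07fffff8
  op=0x07fffff8>>24=0x7 ⇒ jmp (J)
  [23:0] imm=16777208 (s24→-8) = #-8
  target = base 0x89d0 + off 0x10 + 4 + imm -8 = 0x89dc

0x89dc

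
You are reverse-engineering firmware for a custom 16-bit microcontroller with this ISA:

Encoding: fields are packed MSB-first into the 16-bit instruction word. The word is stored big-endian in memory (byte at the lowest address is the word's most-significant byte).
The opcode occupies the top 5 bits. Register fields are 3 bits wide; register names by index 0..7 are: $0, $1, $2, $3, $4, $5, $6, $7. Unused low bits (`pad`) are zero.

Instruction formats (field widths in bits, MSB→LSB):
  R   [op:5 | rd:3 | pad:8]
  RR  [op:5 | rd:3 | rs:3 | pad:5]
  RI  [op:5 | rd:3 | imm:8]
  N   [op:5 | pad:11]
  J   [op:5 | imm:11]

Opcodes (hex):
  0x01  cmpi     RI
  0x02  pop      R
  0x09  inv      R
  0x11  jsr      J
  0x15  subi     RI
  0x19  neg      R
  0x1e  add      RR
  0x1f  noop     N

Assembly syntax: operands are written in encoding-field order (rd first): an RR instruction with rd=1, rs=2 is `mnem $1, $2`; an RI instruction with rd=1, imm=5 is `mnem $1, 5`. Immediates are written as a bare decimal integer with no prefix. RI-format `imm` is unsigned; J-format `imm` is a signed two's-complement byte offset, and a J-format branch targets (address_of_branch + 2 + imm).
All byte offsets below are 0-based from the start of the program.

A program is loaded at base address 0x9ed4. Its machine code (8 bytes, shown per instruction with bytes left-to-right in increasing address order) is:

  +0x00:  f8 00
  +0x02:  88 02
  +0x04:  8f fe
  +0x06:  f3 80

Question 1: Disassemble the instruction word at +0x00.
off 0x00: read f8 00 as big → 0xf800
  op=0xf800>>11=0x1f ⇒ noop (N)

noop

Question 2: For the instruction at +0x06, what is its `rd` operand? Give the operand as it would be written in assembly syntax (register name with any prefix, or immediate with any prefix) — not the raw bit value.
@+06  big-endian(f3 80) = 0xf380
  op=0xf380>>11=0x1e ⇒ add (RR)
  [10:8] rd=3 = $3
  [7:5] rs=4 = $4

$3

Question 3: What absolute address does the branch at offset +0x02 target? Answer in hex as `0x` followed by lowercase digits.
0x9eda

+0x02: 88 02 ⇒ word 0x8802 (big)
  opcode bits[15:11]=0x11: jsr/J
  [10:0] imm=2 = 2
  target = base 0x9ed4 + off 0x02 + 2 + imm 2 = 0x9eda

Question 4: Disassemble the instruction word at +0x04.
jsr -2

[04] 8f fe → 0x8ffe
  opcode bits[15:11]=0x11: jsr/J
  imm@[10:0]=0x7fe (s11→-2) ⇒ -2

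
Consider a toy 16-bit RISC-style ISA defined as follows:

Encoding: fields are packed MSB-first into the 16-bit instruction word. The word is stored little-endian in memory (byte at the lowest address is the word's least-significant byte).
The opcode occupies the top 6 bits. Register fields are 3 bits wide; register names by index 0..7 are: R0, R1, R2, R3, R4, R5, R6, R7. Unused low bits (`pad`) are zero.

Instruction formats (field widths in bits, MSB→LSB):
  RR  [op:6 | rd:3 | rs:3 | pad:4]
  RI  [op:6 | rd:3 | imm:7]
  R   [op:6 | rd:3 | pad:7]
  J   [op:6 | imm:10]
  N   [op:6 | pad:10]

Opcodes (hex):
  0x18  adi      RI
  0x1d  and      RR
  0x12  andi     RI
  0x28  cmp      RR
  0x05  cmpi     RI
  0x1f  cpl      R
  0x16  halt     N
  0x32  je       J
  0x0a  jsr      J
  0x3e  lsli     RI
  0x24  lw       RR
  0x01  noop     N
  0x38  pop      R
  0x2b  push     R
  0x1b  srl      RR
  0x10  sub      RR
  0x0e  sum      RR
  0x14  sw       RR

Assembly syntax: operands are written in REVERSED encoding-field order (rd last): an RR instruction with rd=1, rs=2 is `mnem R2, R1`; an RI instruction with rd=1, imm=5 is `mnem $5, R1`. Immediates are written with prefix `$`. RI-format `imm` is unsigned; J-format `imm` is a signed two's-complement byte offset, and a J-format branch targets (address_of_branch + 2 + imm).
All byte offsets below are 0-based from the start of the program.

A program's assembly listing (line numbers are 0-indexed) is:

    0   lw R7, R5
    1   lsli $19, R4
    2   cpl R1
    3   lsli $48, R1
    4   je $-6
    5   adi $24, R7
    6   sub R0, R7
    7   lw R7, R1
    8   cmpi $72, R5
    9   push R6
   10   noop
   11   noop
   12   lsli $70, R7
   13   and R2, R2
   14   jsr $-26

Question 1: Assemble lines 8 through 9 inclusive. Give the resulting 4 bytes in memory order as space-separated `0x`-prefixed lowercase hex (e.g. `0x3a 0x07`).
0xc8 0x16 0x00 0xaf

line 8 (cmpi): pack op=0x5:6|rd=5:3|imm=72:7 = 0x16c8; little→ c8 16
line 9 (push): pack op=0x2b:6|rd=6:3|pad=0:7 = 0xaf00; little→ 00 af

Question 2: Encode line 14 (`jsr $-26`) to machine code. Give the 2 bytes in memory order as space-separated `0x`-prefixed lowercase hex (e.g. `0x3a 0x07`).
0xe6 0x2b

line 14 (jsr): pack op=0xa:6|imm=-26:10 = 0x2be6; little→ e6 2b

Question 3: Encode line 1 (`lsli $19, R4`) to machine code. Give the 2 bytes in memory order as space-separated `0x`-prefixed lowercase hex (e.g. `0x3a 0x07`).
0x13 0xfa

line 1 (lsli): pack op=0x3e:6|rd=4:3|imm=19:7 = 0xfa13; little→ 13 fa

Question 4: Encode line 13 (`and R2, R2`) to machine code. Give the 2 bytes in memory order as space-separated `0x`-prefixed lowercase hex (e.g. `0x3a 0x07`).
0x20 0x75

line 13 (and): pack op=0x1d:6|rd=2:3|rs=2:3|pad=0:4 = 0x7520; little→ 20 75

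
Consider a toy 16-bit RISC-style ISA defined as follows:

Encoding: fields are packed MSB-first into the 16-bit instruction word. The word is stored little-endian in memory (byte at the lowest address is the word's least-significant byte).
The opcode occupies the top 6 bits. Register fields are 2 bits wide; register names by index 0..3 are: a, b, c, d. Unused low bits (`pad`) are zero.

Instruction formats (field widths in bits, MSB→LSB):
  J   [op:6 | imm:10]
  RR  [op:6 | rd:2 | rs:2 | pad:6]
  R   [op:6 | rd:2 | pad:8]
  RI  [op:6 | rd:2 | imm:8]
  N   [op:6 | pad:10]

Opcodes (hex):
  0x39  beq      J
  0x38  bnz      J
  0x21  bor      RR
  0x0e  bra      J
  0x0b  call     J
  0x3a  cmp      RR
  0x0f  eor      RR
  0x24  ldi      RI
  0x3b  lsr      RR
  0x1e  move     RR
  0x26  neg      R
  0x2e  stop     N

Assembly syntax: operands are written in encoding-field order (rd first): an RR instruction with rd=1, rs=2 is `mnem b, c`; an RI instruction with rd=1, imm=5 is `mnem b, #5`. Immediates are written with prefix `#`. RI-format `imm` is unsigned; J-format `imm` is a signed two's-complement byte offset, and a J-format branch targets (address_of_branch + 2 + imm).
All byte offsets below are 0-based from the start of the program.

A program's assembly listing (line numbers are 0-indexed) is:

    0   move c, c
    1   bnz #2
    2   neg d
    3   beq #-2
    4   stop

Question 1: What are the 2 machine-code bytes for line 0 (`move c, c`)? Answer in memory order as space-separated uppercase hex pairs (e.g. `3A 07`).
line 0 (move): pack op=0x1e:6|rd=2:2|rs=2:2|pad=0:6 = 0x7a80; little→ 80 7a

80 7A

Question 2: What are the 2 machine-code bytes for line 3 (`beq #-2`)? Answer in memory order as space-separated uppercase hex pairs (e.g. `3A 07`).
L3: beq op=0x39:6|imm=-2:10 ⇒ 0xe7fe ⇒ little fe e7

FE E7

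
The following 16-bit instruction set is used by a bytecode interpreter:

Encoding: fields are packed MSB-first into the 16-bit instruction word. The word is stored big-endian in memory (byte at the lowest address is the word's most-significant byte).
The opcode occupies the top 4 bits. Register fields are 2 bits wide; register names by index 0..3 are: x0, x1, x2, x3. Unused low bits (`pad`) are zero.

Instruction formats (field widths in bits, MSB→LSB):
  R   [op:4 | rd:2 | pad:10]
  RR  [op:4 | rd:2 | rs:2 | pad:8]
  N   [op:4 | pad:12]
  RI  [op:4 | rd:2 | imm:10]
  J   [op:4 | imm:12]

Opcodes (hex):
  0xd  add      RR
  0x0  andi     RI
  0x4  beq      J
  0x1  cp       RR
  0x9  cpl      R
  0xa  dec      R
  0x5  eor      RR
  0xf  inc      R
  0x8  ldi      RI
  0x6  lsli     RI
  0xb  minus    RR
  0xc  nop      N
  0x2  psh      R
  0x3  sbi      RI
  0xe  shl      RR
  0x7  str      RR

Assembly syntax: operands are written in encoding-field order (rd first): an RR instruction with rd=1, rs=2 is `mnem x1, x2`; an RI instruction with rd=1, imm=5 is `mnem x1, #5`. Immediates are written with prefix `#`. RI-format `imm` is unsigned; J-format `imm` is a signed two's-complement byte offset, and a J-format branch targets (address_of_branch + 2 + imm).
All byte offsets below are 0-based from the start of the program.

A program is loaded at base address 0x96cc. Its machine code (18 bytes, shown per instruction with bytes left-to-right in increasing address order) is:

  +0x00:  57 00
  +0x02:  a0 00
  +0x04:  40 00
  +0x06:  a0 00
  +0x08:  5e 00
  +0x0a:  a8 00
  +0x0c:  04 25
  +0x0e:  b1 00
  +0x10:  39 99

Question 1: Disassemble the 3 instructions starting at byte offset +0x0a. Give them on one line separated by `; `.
@+0a  big-endian(a8 00) = 0xa800
  op=0xa800>>12=0xa ⇒ dec (R)
  [11:10] rd=2 = x2
@+0c  big-endian(04 25) = 0x0425
  op=0x0425>>12=0x0 ⇒ andi (RI)
  [11:10] rd=1 = x1
  [9:0] imm=37 = #37
@+0e  big-endian(b1 00) = 0xb100
  op=0xb100>>12=0xb ⇒ minus (RR)
  [11:10] rd=0 = x0
  [9:8] rs=1 = x1

dec x2; andi x1, #37; minus x0, x1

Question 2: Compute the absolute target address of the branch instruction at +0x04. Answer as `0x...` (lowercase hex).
0x96d2

+0x04: 40 00 ⇒ word 0x4000 (big)
  opcode bits[15:12]=0x4: beq/J
  imm@[11:0]=0x0 ⇒ #0
  target = base 0x96cc + off 0x04 + 2 + imm 0 = 0x96d2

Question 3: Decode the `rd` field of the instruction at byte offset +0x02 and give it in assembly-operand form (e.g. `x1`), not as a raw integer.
+0x02: a0 00 ⇒ word 0xa000 (big)
  opcode bits[15:12]=0xa: dec/R
  rd@[11:10]=0x0 ⇒ x0

x0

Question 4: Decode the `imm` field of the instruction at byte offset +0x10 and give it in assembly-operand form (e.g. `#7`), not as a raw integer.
#409

[10] 39 99 → 0x3999
  top 4b → 0x3 → sbi [RI]
  [11:10] rd=2 = x2
  [9:0] imm=409 = #409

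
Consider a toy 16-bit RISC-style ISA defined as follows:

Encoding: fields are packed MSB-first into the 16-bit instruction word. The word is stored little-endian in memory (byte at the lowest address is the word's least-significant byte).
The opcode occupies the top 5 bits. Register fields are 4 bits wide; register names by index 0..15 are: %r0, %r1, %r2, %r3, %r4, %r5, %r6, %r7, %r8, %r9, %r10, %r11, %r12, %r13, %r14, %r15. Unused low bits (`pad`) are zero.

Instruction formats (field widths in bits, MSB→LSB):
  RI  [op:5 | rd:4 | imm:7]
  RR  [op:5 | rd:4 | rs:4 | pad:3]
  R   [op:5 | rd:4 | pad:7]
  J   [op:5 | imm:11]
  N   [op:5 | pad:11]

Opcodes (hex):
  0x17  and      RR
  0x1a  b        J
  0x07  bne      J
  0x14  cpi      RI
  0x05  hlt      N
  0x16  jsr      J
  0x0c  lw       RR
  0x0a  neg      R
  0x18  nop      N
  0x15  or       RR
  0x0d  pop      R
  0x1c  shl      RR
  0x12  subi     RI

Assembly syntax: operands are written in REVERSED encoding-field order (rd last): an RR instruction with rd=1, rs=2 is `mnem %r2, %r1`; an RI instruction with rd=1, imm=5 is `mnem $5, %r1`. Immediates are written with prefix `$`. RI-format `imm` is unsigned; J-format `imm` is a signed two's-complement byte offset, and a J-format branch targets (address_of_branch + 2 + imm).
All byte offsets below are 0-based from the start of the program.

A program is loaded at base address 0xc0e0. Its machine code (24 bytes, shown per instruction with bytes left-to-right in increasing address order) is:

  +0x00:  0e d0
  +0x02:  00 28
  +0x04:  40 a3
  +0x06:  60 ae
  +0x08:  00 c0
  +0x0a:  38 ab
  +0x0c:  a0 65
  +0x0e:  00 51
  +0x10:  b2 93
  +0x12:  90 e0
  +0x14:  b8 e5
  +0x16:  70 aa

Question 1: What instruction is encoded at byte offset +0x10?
+0x10: b2 93 ⇒ word 0x93b2 (little)
  op=0x93b2>>11=0x12 ⇒ subi (RI)
  rd: (w>>7)&0xf=0x7 → %r7
  imm: (w>>0)&0x7f=0x32 → $50

subi $50, %r7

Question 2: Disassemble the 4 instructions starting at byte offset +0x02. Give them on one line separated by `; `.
off 0x02: read 00 28 as little → 0x2800
  top 5b → 0x5 → hlt [N]
off 0x04: read 40 a3 as little → 0xa340
  top 5b → 0x14 → cpi [RI]
  rd: (w>>7)&0xf=0x6 → %r6
  imm: (w>>0)&0x7f=0x40 → $64
off 0x06: read 60 ae as little → 0xae60
  top 5b → 0x15 → or [RR]
  rd: (w>>7)&0xf=0xc → %r12
  rs: (w>>3)&0xf=0xc → %r12
off 0x08: read 00 c0 as little → 0xc000
  top 5b → 0x18 → nop [N]

hlt; cpi $64, %r6; or %r12, %r12; nop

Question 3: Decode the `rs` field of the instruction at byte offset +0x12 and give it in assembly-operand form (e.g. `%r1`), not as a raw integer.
%r2

@+12  little-endian(90 e0) = 0xe090
  opcode bits[15:11]=0x1c: shl/RR
  rd: (w>>7)&0xf=0x1 → %r1
  rs: (w>>3)&0xf=0x2 → %r2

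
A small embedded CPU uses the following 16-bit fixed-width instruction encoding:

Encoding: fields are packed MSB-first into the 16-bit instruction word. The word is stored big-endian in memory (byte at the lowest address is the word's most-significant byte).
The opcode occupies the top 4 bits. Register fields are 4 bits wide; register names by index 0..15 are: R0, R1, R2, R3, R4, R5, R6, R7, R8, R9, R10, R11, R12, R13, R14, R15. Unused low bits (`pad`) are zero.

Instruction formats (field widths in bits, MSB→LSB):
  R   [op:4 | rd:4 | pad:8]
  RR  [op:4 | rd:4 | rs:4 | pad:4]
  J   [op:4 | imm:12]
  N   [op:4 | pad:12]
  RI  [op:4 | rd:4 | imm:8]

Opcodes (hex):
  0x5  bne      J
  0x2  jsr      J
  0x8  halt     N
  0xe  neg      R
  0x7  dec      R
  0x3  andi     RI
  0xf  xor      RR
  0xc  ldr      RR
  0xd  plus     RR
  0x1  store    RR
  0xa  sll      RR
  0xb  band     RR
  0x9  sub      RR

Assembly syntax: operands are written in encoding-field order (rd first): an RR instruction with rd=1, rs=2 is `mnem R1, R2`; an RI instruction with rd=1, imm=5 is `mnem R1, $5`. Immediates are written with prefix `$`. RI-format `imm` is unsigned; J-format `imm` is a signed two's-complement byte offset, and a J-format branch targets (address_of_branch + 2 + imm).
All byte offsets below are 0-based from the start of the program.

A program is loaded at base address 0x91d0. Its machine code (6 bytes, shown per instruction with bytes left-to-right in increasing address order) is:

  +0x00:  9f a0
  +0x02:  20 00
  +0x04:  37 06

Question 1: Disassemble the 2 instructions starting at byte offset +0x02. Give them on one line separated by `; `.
@+02  big-endian(20 00) = 0x2000
  top 4b → 0x2 → jsr [J]
  imm: (w>>0)&0xfff=0x0 → $0
@+04  big-endian(37 06) = 0x3706
  top 4b → 0x3 → andi [RI]
  rd: (w>>8)&0xf=0x7 → R7
  imm: (w>>0)&0xff=0x6 → $6

jsr $0; andi R7, $6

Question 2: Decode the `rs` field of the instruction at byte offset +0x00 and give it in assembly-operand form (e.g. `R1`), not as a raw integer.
R10

[00] 9f a0 → 0x9fa0
  opcode bits[15:12]=0x9: sub/RR
  rd: (w>>8)&0xf=0xf → R15
  rs: (w>>4)&0xf=0xa → R10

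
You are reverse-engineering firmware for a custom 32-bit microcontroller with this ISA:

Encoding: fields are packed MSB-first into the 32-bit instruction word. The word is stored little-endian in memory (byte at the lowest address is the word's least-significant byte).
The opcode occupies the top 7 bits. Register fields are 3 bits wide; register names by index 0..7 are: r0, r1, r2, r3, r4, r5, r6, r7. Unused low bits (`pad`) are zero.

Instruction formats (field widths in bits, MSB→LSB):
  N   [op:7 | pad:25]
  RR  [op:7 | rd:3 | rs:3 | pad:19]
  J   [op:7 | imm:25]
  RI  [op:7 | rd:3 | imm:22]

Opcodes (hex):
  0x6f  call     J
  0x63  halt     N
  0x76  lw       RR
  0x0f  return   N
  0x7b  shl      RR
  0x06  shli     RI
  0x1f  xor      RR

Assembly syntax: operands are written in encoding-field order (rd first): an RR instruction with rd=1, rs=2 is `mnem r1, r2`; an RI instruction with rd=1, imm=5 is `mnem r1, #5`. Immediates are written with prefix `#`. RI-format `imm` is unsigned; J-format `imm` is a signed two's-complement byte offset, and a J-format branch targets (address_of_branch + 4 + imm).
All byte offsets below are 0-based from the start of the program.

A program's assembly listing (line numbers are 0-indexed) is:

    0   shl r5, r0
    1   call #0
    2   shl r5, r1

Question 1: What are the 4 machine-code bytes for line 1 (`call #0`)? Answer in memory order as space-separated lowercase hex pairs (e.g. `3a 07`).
line 1 (call): pack op=0x6f:7|imm=0:25 = 0xde000000; little→ 00 00 00 de

00 00 00 de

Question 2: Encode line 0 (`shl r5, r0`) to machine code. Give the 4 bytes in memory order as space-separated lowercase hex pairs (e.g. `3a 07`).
line 0 (shl): pack op=0x7b:7|rd=5:3|rs=0:3|pad=0:19 = 0xf7400000; little→ 00 00 40 f7

00 00 40 f7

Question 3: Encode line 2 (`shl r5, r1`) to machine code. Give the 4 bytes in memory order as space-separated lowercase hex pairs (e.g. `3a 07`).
L2: shl op=0x7b:7|rd=5:3|rs=1:3|pad=0:19 ⇒ 0xf7480000 ⇒ little 00 00 48 f7

00 00 48 f7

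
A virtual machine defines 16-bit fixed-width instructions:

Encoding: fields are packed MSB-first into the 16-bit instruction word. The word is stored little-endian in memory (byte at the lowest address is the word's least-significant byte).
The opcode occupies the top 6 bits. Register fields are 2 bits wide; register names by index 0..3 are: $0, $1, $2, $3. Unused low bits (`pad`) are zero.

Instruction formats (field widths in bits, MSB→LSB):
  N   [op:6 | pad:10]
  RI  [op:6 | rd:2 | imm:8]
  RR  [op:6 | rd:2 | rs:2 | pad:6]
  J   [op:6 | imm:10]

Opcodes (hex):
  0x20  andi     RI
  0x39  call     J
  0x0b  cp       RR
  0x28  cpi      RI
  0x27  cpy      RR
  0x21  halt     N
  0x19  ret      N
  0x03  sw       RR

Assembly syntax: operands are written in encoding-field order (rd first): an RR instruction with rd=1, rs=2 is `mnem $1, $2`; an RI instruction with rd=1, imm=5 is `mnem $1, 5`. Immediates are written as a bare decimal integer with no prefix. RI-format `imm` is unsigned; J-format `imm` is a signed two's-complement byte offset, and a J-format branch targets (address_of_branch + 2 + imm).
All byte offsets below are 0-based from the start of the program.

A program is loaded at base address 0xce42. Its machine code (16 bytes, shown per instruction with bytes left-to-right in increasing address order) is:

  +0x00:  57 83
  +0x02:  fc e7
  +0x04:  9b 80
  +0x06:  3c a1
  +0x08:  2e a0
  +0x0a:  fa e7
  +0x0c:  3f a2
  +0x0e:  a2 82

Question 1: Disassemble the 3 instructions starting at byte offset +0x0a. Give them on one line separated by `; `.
call -6; cpi $2, 63; andi $2, 162

[0a] fa e7 → 0xe7fa
  op=0xe7fa>>10=0x39 ⇒ call (J)
  imm: (w>>0)&0x3ff=0x3fa (s10→-6) → -6
[0c] 3f a2 → 0xa23f
  op=0xa23f>>10=0x28 ⇒ cpi (RI)
  rd: (w>>8)&0x3=0x2 → $2
  imm: (w>>0)&0xff=0x3f → 63
[0e] a2 82 → 0x82a2
  op=0x82a2>>10=0x20 ⇒ andi (RI)
  rd: (w>>8)&0x3=0x2 → $2
  imm: (w>>0)&0xff=0xa2 → 162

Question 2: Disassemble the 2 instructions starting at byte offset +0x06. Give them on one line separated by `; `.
cpi $1, 60; cpi $0, 46

off 0x06: read 3c a1 as little → 0xa13c
  top 6b → 0x28 → cpi [RI]
  rd: (w>>8)&0x3=0x1 → $1
  imm: (w>>0)&0xff=0x3c → 60
off 0x08: read 2e a0 as little → 0xa02e
  top 6b → 0x28 → cpi [RI]
  rd: (w>>8)&0x3=0x0 → $0
  imm: (w>>0)&0xff=0x2e → 46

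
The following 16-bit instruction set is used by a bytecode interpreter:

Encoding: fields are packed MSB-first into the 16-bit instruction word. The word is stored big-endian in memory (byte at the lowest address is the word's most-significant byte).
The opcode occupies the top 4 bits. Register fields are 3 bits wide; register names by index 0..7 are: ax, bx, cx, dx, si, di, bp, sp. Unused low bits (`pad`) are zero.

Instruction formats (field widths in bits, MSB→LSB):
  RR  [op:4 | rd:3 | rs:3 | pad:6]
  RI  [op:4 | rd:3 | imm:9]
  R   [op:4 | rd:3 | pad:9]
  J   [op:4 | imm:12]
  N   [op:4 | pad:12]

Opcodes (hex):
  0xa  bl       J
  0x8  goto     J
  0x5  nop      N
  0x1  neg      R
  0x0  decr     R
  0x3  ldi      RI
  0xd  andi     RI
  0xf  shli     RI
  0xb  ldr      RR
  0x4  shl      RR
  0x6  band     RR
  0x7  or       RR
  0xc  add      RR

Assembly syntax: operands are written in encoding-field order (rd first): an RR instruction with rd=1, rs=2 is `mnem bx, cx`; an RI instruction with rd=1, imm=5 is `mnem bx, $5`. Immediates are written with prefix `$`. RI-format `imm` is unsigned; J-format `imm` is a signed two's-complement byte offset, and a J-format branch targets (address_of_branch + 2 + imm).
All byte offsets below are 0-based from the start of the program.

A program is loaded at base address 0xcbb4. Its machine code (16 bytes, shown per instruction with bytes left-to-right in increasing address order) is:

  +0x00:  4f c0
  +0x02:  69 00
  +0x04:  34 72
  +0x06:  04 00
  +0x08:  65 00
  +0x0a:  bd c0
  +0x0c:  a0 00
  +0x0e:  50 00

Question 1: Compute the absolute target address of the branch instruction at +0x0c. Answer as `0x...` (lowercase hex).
0xcbc2

[0c] a0 00 → 0xa000
  op=0xa000>>12=0xa ⇒ bl (J)
  imm: (w>>0)&0xfff=0x0 → $0
  target = base 0xcbb4 + off 0x0c + 2 + imm 0 = 0xcbc2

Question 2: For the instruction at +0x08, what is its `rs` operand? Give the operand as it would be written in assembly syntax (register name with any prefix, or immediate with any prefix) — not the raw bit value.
si

@+08  big-endian(65 00) = 0x6500
  op=0x6500>>12=0x6 ⇒ band (RR)
  rd@[11:9]=0x2 ⇒ cx
  rs@[8:6]=0x4 ⇒ si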